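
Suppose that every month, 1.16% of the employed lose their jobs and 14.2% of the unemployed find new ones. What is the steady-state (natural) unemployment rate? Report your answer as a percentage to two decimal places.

At steady state the flows balance: s·E = f·U, so U/(E+U) = s/(s+f).
u* = 1.16 / (1.16 + 14.2) = 1.16 / 15.36 = 7.55%.

Steady-state unemployment rate ≈ 7.55%.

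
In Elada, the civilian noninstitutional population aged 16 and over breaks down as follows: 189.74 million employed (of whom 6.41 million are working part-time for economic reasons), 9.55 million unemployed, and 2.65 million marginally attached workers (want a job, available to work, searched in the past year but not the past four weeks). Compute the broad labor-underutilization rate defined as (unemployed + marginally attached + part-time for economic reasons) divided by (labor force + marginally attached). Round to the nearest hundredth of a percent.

Labor force = 189.74 + 9.55 = 199.29 million.
Numerator = 9.55 + 2.65 + 6.41 = 18.61 million.
Denominator = 199.29 + 2.65 = 201.94 million.
Broad rate = 18.61 / 201.94 = 9.22%.

Broad underutilization rate ≈ 9.22%.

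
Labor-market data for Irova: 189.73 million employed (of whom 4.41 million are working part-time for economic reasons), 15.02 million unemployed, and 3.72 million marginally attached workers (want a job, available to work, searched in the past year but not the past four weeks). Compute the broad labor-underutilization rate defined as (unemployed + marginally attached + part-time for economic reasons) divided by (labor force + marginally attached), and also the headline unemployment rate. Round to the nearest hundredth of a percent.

Labor force = 189.73 + 15.02 = 204.75 million.
Numerator = 15.02 + 3.72 + 4.41 = 23.15 million.
Denominator = 204.75 + 3.72 = 208.47 million.
Broad rate = 23.15 / 208.47 = 11.10%.
Headline unemployment rate = 15.02 / 204.75 = 7.34%.

Broad underutilization rate ≈ 11.10%; headline unemployment rate ≈ 7.34%.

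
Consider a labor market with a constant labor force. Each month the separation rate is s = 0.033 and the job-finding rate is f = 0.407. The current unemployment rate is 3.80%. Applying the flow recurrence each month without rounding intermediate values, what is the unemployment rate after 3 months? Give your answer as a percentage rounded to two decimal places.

With a fixed labor force, u_{t+1} = u_t + s·(1−u_t) − f·u_t = u_t·(1−s−f) + s.
Here 1−s−f = 0.560 and s = 0.033.
u_1 = 0.038000 × 0.560 + 0.033 = 0.054280.
u_2 = 0.054280 × 0.560 + 0.033 = 0.063397.
u_3 = 0.063397 × 0.560 + 0.033 = 0.068502.

Unemployment rate after three months ≈ 6.85%.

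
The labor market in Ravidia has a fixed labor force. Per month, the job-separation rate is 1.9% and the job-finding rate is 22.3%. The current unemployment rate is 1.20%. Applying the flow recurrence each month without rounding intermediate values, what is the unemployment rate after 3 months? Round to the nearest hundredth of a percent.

Unemployment rate after three months ≈ 4.95%.

With a fixed labor force, u_{t+1} = u_t + s·(1−u_t) − f·u_t = u_t·(1−s−f) + s.
Here 1−s−f = 0.758 and s = 0.019.
u_1 = 0.012000 × 0.758 + 0.019 = 0.028096.
u_2 = 0.028096 × 0.758 + 0.019 = 0.040297.
u_3 = 0.040297 × 0.758 + 0.019 = 0.049545.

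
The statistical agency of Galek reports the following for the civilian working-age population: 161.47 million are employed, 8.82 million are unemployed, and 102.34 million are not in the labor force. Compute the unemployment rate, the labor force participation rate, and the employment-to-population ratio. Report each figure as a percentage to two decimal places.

Labor force = employed + unemployed = 161.47 + 8.82 = 170.29 million.
Working-age population = 170.29 + 102.34 = 272.63 million.
Unemployment rate = 8.82 / 170.29 = 5.18%.
Labor force participation rate = 170.29 / 272.63 = 62.46%.
Employment-population ratio = 161.47 / 272.63 = 59.23%.

Unemployment rate ≈ 5.18%; labor force participation rate ≈ 62.46%; employment-population ratio ≈ 59.23%.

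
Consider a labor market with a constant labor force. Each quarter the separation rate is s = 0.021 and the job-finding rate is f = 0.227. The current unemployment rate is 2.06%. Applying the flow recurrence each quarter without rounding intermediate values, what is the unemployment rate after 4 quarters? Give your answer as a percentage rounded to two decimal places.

With a fixed labor force, u_{t+1} = u_t + s·(1−u_t) − f·u_t = u_t·(1−s−f) + s.
Here 1−s−f = 0.752 and s = 0.021.
u_1 = 0.020600 × 0.752 + 0.021 = 0.036491.
u_2 = 0.036491 × 0.752 + 0.021 = 0.048441.
u_3 = 0.048441 × 0.752 + 0.021 = 0.057428.
u_4 = 0.057428 × 0.752 + 0.021 = 0.064186.

Unemployment rate after four quarters ≈ 6.42%.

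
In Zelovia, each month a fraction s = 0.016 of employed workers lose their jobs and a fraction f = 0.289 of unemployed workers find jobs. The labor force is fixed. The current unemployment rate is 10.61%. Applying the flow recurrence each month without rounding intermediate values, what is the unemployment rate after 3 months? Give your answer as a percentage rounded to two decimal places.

Unemployment rate after three months ≈ 7.05%.

With a fixed labor force, u_{t+1} = u_t + s·(1−u_t) − f·u_t = u_t·(1−s−f) + s.
Here 1−s−f = 0.695 and s = 0.016.
u_1 = 0.106100 × 0.695 + 0.016 = 0.089739.
u_2 = 0.089739 × 0.695 + 0.016 = 0.078369.
u_3 = 0.078369 × 0.695 + 0.016 = 0.070466.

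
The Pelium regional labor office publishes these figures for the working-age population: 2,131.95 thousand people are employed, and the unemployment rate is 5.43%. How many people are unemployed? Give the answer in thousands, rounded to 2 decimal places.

About 122.41 thousand are unemployed.

Let U be the number unemployed. The labor force is E + U, and U/(E+U) = 0.0543.
So U = 0.0543 × 2,131.95 / (1 − 0.0543) = 115.7649 / 0.9457 ≈ 122.41 thousand.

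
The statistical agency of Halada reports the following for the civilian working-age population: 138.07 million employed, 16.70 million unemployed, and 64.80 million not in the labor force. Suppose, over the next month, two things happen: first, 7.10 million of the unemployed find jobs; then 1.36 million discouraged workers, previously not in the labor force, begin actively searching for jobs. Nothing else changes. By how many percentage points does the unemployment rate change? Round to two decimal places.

The unemployment rate changes by −3.77 percentage points.

Initially, labor force = 138.07 + 16.70 = 154.77 million, so u = 16.70/154.77 = 10.79%.
After the first change, unemployed falls and employed rises by 7.10; labor force unchanged → E = 145.17, U = 9.60, labor force = 154.77 million.
After the second change, unemployed and labor force both rise by 1.36 → E = 145.17, U = 10.96, labor force = 156.13 million.
New unemployment rate = 10.96 / 156.13 = 7.02%.
Change = 7.02% − 10.79% = −3.77 percentage points.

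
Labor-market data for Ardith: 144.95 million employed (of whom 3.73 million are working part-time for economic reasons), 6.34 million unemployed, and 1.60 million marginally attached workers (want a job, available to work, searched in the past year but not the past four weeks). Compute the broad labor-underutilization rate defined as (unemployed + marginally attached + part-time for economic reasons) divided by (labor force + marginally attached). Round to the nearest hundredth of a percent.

Labor force = 144.95 + 6.34 = 151.29 million.
Numerator = 6.34 + 1.60 + 3.73 = 11.67 million.
Denominator = 151.29 + 1.60 = 152.89 million.
Broad rate = 11.67 / 152.89 = 7.63%.

Broad underutilization rate ≈ 7.63%.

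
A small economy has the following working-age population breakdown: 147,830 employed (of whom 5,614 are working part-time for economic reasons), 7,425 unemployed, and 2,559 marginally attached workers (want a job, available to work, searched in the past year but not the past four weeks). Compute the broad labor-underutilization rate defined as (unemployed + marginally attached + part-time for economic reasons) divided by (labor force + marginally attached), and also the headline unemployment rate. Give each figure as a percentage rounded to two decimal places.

Broad underutilization rate ≈ 9.88%; headline unemployment rate ≈ 4.78%.

Labor force = 147,830 + 7,425 = 155,255.
Numerator = 7,425 + 2,559 + 5,614 = 15,598.
Denominator = 155,255 + 2,559 = 157,814.
Broad rate = 15,598 / 157,814 = 9.88%.
Headline unemployment rate = 7,425 / 155,255 = 4.78%.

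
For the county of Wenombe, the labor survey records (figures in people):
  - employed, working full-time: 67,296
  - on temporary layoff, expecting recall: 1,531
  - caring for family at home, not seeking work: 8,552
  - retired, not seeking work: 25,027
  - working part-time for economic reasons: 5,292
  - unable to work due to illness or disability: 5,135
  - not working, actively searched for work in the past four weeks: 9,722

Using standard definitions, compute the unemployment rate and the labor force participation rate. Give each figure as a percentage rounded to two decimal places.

Employed = 67,296 + 5,292 = 72,588 (anyone who worked, including part-time for economic reasons, counts as employed).
Unemployed = 1,531 + 9,722 = 11,253 (jobless and actively searching, or on temporary layoff).
Labor force = 72,588 + 11,253 = 83,841.
Not in labor force = 8,552 + 25,027 + 5,135 = 38,714 (those not working and not actively searching are outside the labor force).
Civilian working-age population = 83,841 + 38,714 = 122,555.
Unemployment rate = 11,253 / 83,841 = 13.42%.
Labor force participation rate = 83,841 / 122,555 = 68.41%.

Unemployment rate ≈ 13.42%; labor force participation rate ≈ 68.41%.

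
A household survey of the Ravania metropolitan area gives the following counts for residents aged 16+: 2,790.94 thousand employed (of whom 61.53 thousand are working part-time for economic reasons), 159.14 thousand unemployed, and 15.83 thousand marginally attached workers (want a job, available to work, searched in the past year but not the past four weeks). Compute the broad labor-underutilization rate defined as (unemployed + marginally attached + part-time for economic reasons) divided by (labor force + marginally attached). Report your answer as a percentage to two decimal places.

Labor force = 2,790.94 + 159.14 = 2,950.08 thousand.
Numerator = 159.14 + 15.83 + 61.53 = 236.50 thousand.
Denominator = 2,950.08 + 15.83 = 2,965.91 thousand.
Broad rate = 236.50 / 2,965.91 = 7.97%.

Broad underutilization rate ≈ 7.97%.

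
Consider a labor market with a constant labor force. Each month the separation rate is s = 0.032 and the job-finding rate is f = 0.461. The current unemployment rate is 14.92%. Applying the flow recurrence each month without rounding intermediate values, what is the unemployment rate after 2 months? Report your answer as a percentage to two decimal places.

With a fixed labor force, u_{t+1} = u_t + s·(1−u_t) − f·u_t = u_t·(1−s−f) + s.
Here 1−s−f = 0.507 and s = 0.032.
u_1 = 0.149200 × 0.507 + 0.032 = 0.107644.
u_2 = 0.107644 × 0.507 + 0.032 = 0.086576.

Unemployment rate after two months ≈ 8.66%.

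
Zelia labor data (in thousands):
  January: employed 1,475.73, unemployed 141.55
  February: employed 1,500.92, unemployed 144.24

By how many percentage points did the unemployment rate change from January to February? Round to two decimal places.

January: labor force = 1,475.73 + 141.55 = 1,617.28; u = 141.55/1,617.28 = 8.75%.
February: labor force = 1,500.92 + 144.24 = 1,645.16; u = 144.24/1,645.16 = 8.77%.
Change = 8.77% − 8.75% = +0.02 pp.

The unemployment rate changed by +0.02 percentage points.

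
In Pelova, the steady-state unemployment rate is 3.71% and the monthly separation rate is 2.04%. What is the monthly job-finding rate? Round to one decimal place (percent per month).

Job-finding rate ≈ 52.9% per month.

From u* = s/(s+f): f = s·(1−u)/u.
f = 2.04 × (1 − 0.0371) / 0.0371 = 1.9643 / 0.0371 ≈ 52.9% per month.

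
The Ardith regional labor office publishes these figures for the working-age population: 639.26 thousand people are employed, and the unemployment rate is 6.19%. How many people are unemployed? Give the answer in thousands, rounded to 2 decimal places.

Let U be the number unemployed. The labor force is E + U, and U/(E+U) = 0.0619.
So U = 0.0619 × 639.26 / (1 − 0.0619) = 39.5702 / 0.9381 ≈ 42.18 thousand.

About 42.18 thousand are unemployed.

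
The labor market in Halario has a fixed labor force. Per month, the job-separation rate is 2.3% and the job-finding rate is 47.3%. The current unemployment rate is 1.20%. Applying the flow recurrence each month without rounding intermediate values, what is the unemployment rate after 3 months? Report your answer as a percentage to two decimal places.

Unemployment rate after three months ≈ 4.20%.

With a fixed labor force, u_{t+1} = u_t + s·(1−u_t) − f·u_t = u_t·(1−s−f) + s.
Here 1−s−f = 0.504 and s = 0.023.
u_1 = 0.012000 × 0.504 + 0.023 = 0.029048.
u_2 = 0.029048 × 0.504 + 0.023 = 0.037640.
u_3 = 0.037640 × 0.504 + 0.023 = 0.041971.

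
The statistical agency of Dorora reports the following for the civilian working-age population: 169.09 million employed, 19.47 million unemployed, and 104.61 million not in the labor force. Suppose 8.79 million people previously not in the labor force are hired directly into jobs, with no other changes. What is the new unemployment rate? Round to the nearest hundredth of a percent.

Initially, labor force = 169.09 + 19.47 = 188.56 million, so u = 19.47/188.56 = 10.33%.
After the change, employed and labor force both rise by 8.79; unemployed unchanged → E = 177.88, U = 19.47, labor force = 197.35 million.
New unemployment rate = 19.47 / 197.35 = 9.87%.

New unemployment rate ≈ 9.87%.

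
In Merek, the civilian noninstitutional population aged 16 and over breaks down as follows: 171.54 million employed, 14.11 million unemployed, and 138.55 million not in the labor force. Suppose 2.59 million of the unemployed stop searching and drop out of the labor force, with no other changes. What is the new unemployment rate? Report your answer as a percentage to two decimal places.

Initially, labor force = 171.54 + 14.11 = 185.65 million, so u = 14.11/185.65 = 7.60%.
After the change, unemployed and labor force both fall by 2.59 → E = 171.54, U = 11.52, labor force = 183.06 million.
New unemployment rate = 11.52 / 183.06 = 6.29%.

New unemployment rate ≈ 6.29%.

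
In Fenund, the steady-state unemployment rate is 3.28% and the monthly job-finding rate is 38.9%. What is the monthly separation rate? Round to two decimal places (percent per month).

Separation rate ≈ 1.32% per month.

From u* = s/(s+f): s = u·f/(1−u).
s = 0.0328 × 38.9 / (1 − 0.0328) = 1.2759 / 0.9672 ≈ 1.32% per month.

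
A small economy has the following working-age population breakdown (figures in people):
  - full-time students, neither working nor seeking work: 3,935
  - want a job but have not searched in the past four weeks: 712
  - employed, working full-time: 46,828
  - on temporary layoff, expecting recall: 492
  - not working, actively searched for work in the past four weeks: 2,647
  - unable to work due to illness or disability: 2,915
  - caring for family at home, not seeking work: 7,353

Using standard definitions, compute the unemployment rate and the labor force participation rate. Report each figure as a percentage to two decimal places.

Employed = 46,828.
Unemployed = 492 + 2,647 = 3,139 (jobless and actively searching, or on temporary layoff).
Labor force = 46,828 + 3,139 = 49,967.
Not in labor force = 3,935 + 712 + 2,915 + 7,353 = 14,915 (those not working and not actively searching are outside the labor force — including those who want a job but have given up searching).
Civilian working-age population = 49,967 + 14,915 = 64,882.
Unemployment rate = 3,139 / 49,967 = 6.28%.
Labor force participation rate = 49,967 / 64,882 = 77.01%.

Unemployment rate ≈ 6.28%; labor force participation rate ≈ 77.01%.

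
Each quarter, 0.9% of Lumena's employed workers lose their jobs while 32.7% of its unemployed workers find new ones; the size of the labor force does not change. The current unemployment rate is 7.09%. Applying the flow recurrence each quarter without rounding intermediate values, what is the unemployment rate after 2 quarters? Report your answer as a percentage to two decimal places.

Unemployment rate after two quarters ≈ 4.62%.

With a fixed labor force, u_{t+1} = u_t + s·(1−u_t) − f·u_t = u_t·(1−s−f) + s.
Here 1−s−f = 0.664 and s = 0.009.
u_1 = 0.070900 × 0.664 + 0.009 = 0.056078.
u_2 = 0.056078 × 0.664 + 0.009 = 0.046236.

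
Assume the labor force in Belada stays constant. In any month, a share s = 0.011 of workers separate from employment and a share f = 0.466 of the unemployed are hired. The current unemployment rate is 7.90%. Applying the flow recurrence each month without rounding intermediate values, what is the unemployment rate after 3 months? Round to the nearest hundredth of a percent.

Unemployment rate after three months ≈ 3.11%.

With a fixed labor force, u_{t+1} = u_t + s·(1−u_t) − f·u_t = u_t·(1−s−f) + s.
Here 1−s−f = 0.523 and s = 0.011.
u_1 = 0.079000 × 0.523 + 0.011 = 0.052317.
u_2 = 0.052317 × 0.523 + 0.011 = 0.038362.
u_3 = 0.038362 × 0.523 + 0.011 = 0.031063.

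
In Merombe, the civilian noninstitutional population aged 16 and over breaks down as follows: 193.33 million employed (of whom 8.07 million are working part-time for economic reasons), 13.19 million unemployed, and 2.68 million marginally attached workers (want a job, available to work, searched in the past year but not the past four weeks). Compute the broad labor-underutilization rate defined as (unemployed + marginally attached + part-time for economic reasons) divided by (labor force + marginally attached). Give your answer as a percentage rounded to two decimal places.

Broad underutilization rate ≈ 11.44%.

Labor force = 193.33 + 13.19 = 206.52 million.
Numerator = 13.19 + 2.68 + 8.07 = 23.94 million.
Denominator = 206.52 + 2.68 = 209.20 million.
Broad rate = 23.94 / 209.20 = 11.44%.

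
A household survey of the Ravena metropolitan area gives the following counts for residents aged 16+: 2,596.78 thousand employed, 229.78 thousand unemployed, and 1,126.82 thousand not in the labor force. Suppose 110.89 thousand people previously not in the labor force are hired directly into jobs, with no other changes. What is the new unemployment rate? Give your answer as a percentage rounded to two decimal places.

New unemployment rate ≈ 7.82%.

Initially, labor force = 2,596.78 + 229.78 = 2,826.56 thousand, so u = 229.78/2,826.56 = 8.13%.
After the change, employed and labor force both rise by 110.89; unemployed unchanged → E = 2,707.67, U = 229.78, labor force = 2,937.45 thousand.
New unemployment rate = 229.78 / 2,937.45 = 7.82%.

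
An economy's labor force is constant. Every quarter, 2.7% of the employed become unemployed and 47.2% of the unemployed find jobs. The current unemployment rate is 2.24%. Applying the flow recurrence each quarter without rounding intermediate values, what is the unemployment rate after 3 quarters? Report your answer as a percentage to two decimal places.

With a fixed labor force, u_{t+1} = u_t + s·(1−u_t) − f·u_t = u_t·(1−s−f) + s.
Here 1−s−f = 0.501 and s = 0.027.
u_1 = 0.022400 × 0.501 + 0.027 = 0.038222.
u_2 = 0.038222 × 0.501 + 0.027 = 0.046149.
u_3 = 0.046149 × 0.501 + 0.027 = 0.050121.

Unemployment rate after three quarters ≈ 5.01%.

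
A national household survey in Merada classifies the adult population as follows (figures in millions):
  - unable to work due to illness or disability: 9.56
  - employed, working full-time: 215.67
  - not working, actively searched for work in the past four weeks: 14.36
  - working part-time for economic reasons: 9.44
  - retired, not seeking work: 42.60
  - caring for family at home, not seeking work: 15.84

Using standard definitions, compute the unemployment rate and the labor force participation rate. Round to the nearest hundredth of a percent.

Employed = 215.67 + 9.44 = 225.11 million (anyone who worked, including part-time for economic reasons, counts as employed).
Unemployed = 14.36 million.
Labor force = 225.11 + 14.36 = 239.47 million.
Not in labor force = 9.56 + 42.60 + 15.84 = 68.00 million (those not working and not actively searching are outside the labor force).
Civilian working-age population = 239.47 + 68.00 = 307.47 million.
Unemployment rate = 14.36 / 239.47 = 6.00%.
Labor force participation rate = 239.47 / 307.47 = 77.88%.

Unemployment rate ≈ 6.00%; labor force participation rate ≈ 77.88%.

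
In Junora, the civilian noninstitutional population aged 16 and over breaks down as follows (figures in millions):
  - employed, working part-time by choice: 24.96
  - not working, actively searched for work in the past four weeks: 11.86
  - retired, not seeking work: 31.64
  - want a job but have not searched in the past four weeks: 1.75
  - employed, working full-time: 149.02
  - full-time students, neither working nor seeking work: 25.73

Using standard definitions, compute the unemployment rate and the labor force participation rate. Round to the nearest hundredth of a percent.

Unemployment rate ≈ 6.38%; labor force participation rate ≈ 75.87%.

Employed = 24.96 + 149.02 = 173.98 million.
Unemployed = 11.86 million.
Labor force = 173.98 + 11.86 = 185.84 million.
Not in labor force = 31.64 + 1.75 + 25.73 = 59.12 million (those not working and not actively searching are outside the labor force — including those who want a job but have given up searching).
Civilian working-age population = 185.84 + 59.12 = 244.96 million.
Unemployment rate = 11.86 / 185.84 = 6.38%.
Labor force participation rate = 185.84 / 244.96 = 75.87%.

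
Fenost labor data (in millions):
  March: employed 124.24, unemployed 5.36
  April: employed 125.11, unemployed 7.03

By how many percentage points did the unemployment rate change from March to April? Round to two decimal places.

March: labor force = 124.24 + 5.36 = 129.60; u = 5.36/129.60 = 4.14%.
April: labor force = 125.11 + 7.03 = 132.14; u = 7.03/132.14 = 5.32%.
Change = 5.32% − 4.14% = +1.18 pp.

The unemployment rate changed by +1.18 percentage points.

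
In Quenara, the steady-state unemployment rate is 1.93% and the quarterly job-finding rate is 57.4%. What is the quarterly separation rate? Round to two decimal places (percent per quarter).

From u* = s/(s+f): s = u·f/(1−u).
s = 0.0193 × 57.4 / (1 − 0.0193) = 1.1078 / 0.9807 ≈ 1.13% per quarter.

Separation rate ≈ 1.13% per quarter.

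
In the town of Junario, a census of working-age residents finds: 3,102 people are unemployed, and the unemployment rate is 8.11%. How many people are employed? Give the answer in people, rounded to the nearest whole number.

Labor force = U / u = 3,102 / 0.0811 ≈ 38,249.
Employed = labor force − unemployed = 38,249 − 3,102 = 35,147.

About 35,147 are employed.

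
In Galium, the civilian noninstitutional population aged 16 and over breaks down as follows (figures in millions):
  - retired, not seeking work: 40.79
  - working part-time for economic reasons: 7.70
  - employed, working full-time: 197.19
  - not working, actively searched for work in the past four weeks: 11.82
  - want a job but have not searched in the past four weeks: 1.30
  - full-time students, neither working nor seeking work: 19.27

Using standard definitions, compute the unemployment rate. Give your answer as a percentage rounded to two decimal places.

Unemployment rate ≈ 5.45%.

Employed = 7.70 + 197.19 = 204.89 million (anyone who worked, including part-time for economic reasons, counts as employed).
Unemployed = 11.82 million.
Labor force = 204.89 + 11.82 = 216.71 million.
Unemployment rate = 11.82 / 216.71 = 5.45%.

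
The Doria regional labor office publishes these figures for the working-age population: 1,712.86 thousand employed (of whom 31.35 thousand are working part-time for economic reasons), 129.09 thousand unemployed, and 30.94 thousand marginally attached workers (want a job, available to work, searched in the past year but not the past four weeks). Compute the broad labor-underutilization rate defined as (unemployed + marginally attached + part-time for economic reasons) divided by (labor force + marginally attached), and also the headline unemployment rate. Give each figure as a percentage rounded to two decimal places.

Broad underutilization rate ≈ 10.22%; headline unemployment rate ≈ 7.01%.

Labor force = 1,712.86 + 129.09 = 1,841.95 thousand.
Numerator = 129.09 + 30.94 + 31.35 = 191.38 thousand.
Denominator = 1,841.95 + 30.94 = 1,872.89 thousand.
Broad rate = 191.38 / 1,872.89 = 10.22%.
Headline unemployment rate = 129.09 / 1,841.95 = 7.01%.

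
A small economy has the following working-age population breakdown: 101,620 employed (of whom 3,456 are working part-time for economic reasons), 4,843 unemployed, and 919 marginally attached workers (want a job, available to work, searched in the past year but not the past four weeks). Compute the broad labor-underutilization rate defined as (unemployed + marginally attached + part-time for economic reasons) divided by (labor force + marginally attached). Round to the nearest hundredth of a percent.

Broad underutilization rate ≈ 8.58%.

Labor force = 101,620 + 4,843 = 106,463.
Numerator = 4,843 + 919 + 3,456 = 9,218.
Denominator = 106,463 + 919 = 107,382.
Broad rate = 9,218 / 107,382 = 8.58%.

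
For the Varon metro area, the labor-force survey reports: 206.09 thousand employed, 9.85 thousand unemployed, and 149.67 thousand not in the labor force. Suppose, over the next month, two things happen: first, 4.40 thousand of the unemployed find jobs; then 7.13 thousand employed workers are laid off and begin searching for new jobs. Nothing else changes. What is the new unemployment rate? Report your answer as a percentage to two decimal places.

Initially, labor force = 206.09 + 9.85 = 215.94 thousand, so u = 9.85/215.94 = 4.56%.
After the first change, unemployed falls and employed rises by 4.40; labor force unchanged → E = 210.49, U = 5.45, labor force = 215.94 thousand.
After the second change, employed falls and unemployed rises by 7.13; labor force unchanged → E = 203.36, U = 12.58, labor force = 215.94 thousand.
New unemployment rate = 12.58 / 215.94 = 5.83%.

New unemployment rate ≈ 5.83%.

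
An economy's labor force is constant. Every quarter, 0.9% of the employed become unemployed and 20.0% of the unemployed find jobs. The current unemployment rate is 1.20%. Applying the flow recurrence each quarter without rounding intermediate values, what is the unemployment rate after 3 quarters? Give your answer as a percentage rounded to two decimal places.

Unemployment rate after three quarters ≈ 2.77%.

With a fixed labor force, u_{t+1} = u_t + s·(1−u_t) − f·u_t = u_t·(1−s−f) + s.
Here 1−s−f = 0.791 and s = 0.009.
u_1 = 0.012000 × 0.791 + 0.009 = 0.018492.
u_2 = 0.018492 × 0.791 + 0.009 = 0.023627.
u_3 = 0.023627 × 0.791 + 0.009 = 0.027689.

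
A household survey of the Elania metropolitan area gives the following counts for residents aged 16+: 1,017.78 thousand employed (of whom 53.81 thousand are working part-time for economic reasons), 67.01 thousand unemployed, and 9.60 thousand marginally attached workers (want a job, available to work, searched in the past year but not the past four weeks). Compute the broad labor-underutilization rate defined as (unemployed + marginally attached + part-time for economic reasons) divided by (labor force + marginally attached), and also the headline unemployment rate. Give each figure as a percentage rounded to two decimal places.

Broad underutilization rate ≈ 11.92%; headline unemployment rate ≈ 6.18%.

Labor force = 1,017.78 + 67.01 = 1,084.79 thousand.
Numerator = 67.01 + 9.60 + 53.81 = 130.42 thousand.
Denominator = 1,084.79 + 9.60 = 1,094.39 thousand.
Broad rate = 130.42 / 1,094.39 = 11.92%.
Headline unemployment rate = 67.01 / 1,084.79 = 6.18%.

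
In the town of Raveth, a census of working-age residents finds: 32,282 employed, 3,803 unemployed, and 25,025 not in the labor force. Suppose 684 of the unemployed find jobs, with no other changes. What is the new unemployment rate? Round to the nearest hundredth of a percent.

Initially, labor force = 32,282 + 3,803 = 36,085, so u = 3,803/36,085 = 10.54%.
After the change, unemployed falls and employed rises by 684; labor force unchanged → E = 32,966, U = 3,119, labor force = 36,085.
New unemployment rate = 3,119 / 36,085 = 8.64%.

New unemployment rate ≈ 8.64%.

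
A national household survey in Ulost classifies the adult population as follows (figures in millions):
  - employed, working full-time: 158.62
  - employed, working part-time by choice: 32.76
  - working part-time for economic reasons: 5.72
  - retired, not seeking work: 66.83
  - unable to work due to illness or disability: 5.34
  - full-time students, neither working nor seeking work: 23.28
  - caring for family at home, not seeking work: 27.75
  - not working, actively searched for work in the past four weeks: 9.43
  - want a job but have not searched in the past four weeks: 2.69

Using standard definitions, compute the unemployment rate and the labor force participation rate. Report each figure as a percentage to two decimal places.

Employed = 158.62 + 32.76 + 5.72 = 197.10 million (anyone who worked, including part-time for economic reasons, counts as employed).
Unemployed = 9.43 million.
Labor force = 197.10 + 9.43 = 206.53 million.
Not in labor force = 66.83 + 5.34 + 23.28 + 27.75 + 2.69 = 125.89 million (those not working and not actively searching are outside the labor force — including those who want a job but have given up searching).
Civilian working-age population = 206.53 + 125.89 = 332.42 million.
Unemployment rate = 9.43 / 206.53 = 4.57%.
Labor force participation rate = 206.53 / 332.42 = 62.13%.

Unemployment rate ≈ 4.57%; labor force participation rate ≈ 62.13%.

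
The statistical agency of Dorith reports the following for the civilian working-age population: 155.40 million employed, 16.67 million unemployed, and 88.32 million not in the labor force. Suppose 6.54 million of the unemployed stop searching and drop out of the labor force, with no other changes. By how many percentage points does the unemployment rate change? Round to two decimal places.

Initially, labor force = 155.40 + 16.67 = 172.07 million, so u = 16.67/172.07 = 9.69%.
After the change, unemployed and labor force both fall by 6.54 → E = 155.40, U = 10.13, labor force = 165.53 million.
New unemployment rate = 10.13 / 165.53 = 6.12%.
Change = 6.12% − 9.69% = −3.57 percentage points.

The unemployment rate changes by −3.57 percentage points.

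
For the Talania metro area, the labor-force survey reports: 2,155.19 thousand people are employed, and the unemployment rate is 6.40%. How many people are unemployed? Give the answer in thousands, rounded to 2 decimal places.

Let U be the number unemployed. The labor force is E + U, and U/(E+U) = 0.0640.
So U = 0.0640 × 2,155.19 / (1 − 0.0640) = 137.9322 / 0.9360 ≈ 147.36 thousand.

About 147.36 thousand are unemployed.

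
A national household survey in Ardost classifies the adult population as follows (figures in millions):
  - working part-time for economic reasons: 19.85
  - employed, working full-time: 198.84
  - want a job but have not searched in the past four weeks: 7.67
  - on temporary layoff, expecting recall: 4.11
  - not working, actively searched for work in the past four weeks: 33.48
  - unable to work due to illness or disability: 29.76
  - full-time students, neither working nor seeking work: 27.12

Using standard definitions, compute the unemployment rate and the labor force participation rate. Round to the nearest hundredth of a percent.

Unemployment rate ≈ 14.67%; labor force participation rate ≈ 79.88%.

Employed = 19.85 + 198.84 = 218.69 million (anyone who worked, including part-time for economic reasons, counts as employed).
Unemployed = 4.11 + 33.48 = 37.59 million (jobless and actively searching, or on temporary layoff).
Labor force = 218.69 + 37.59 = 256.28 million.
Not in labor force = 7.67 + 29.76 + 27.12 = 64.55 million (those not working and not actively searching are outside the labor force — including those who want a job but have given up searching).
Civilian working-age population = 256.28 + 64.55 = 320.83 million.
Unemployment rate = 37.59 / 256.28 = 14.67%.
Labor force participation rate = 256.28 / 320.83 = 79.88%.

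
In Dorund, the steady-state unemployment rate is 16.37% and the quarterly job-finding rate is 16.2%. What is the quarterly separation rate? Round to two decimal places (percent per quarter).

Separation rate ≈ 3.17% per quarter.

From u* = s/(s+f): s = u·f/(1−u).
s = 0.1637 × 16.2 / (1 − 0.1637) = 2.6519 / 0.8363 ≈ 3.17% per quarter.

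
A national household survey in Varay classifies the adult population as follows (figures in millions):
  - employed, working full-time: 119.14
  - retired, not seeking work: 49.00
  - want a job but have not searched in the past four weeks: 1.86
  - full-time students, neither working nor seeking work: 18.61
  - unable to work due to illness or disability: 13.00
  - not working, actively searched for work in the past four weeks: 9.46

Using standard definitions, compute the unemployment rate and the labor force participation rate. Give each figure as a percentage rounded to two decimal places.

Unemployment rate ≈ 7.36%; labor force participation rate ≈ 60.93%.

Employed = 119.14 million.
Unemployed = 9.46 million.
Labor force = 119.14 + 9.46 = 128.60 million.
Not in labor force = 49.00 + 1.86 + 18.61 + 13.00 = 82.47 million (those not working and not actively searching are outside the labor force — including those who want a job but have given up searching).
Civilian working-age population = 128.60 + 82.47 = 211.07 million.
Unemployment rate = 9.46 / 128.60 = 7.36%.
Labor force participation rate = 128.60 / 211.07 = 60.93%.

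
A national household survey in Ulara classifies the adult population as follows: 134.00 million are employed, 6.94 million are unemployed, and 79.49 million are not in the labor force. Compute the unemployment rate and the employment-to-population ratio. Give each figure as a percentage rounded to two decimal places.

Labor force = employed + unemployed = 134.00 + 6.94 = 140.94 million.
Working-age population = 140.94 + 79.49 = 220.43 million.
Unemployment rate = 6.94 / 140.94 = 4.92%.
Employment-population ratio = 134.00 / 220.43 = 60.79%.

Unemployment rate ≈ 4.92%; employment-population ratio ≈ 60.79%.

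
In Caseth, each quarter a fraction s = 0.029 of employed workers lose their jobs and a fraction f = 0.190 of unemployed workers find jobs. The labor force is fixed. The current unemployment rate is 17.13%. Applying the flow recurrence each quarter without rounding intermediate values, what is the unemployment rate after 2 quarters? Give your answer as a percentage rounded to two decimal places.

Unemployment rate after two quarters ≈ 15.61%.

With a fixed labor force, u_{t+1} = u_t + s·(1−u_t) − f·u_t = u_t·(1−s−f) + s.
Here 1−s−f = 0.781 and s = 0.029.
u_1 = 0.171300 × 0.781 + 0.029 = 0.162785.
u_2 = 0.162785 × 0.781 + 0.029 = 0.156135.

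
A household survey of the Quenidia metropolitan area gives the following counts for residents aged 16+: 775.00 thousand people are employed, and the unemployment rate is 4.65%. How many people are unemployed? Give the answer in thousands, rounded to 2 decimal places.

About 37.79 thousand are unemployed.

Let U be the number unemployed. The labor force is E + U, and U/(E+U) = 0.0465.
So U = 0.0465 × 775.00 / (1 − 0.0465) = 36.0375 / 0.9535 ≈ 37.79 thousand.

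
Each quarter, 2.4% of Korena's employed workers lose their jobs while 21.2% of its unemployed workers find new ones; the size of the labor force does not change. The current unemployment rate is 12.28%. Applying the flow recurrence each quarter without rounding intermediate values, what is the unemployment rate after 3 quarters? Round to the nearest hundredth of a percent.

With a fixed labor force, u_{t+1} = u_t + s·(1−u_t) − f·u_t = u_t·(1−s−f) + s.
Here 1−s−f = 0.764 and s = 0.024.
u_1 = 0.122800 × 0.764 + 0.024 = 0.117819.
u_2 = 0.117819 × 0.764 + 0.024 = 0.114014.
u_3 = 0.114014 × 0.764 + 0.024 = 0.111107.

Unemployment rate after three quarters ≈ 11.11%.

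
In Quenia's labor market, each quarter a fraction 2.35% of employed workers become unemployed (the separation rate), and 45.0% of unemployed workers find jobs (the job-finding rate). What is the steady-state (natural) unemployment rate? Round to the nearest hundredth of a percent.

At steady state the flows balance: s·E = f·U, so U/(E+U) = s/(s+f).
u* = 2.35 / (2.35 + 45.0) = 2.35 / 47.35 = 4.96%.

Steady-state unemployment rate ≈ 4.96%.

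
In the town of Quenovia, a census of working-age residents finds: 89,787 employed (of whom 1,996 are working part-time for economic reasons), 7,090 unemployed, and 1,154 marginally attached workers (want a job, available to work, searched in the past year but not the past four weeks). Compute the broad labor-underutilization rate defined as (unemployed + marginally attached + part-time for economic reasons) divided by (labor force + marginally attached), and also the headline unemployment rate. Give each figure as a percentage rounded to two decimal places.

Labor force = 89,787 + 7,090 = 96,877.
Numerator = 7,090 + 1,154 + 1,996 = 10,240.
Denominator = 96,877 + 1,154 = 98,031.
Broad rate = 10,240 / 98,031 = 10.45%.
Headline unemployment rate = 7,090 / 96,877 = 7.32%.

Broad underutilization rate ≈ 10.45%; headline unemployment rate ≈ 7.32%.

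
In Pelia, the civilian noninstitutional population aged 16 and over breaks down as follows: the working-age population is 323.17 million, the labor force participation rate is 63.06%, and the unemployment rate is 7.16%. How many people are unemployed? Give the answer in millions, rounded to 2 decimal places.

Labor force = 0.6306 × 323.17 = 203.79 million.
Unemployed = 0.0716 × 203.79 ≈ 14.59 million.

About 14.59 million are unemployed.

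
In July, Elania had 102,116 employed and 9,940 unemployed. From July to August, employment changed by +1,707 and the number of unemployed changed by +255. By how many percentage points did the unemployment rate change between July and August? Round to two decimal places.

The unemployment rate changed by +0.07 percentage points.

July: labor force = 102,116 + 9,940 = 112,056; u = 9,940/112,056 = 8.87%.
August: labor force = 103,823 + 10,195 = 114,018; u = 10,195/114,018 = 8.94%.
Change = 8.94% − 8.87% = +0.07 pp.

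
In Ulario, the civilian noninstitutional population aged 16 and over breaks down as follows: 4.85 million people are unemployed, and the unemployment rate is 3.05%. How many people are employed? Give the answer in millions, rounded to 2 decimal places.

About 154.17 million are employed.

Labor force = U / u = 4.85 / 0.0305 ≈ 159.02 million.
Employed = labor force − unemployed = 159.02 − 4.85 = 154.17 million.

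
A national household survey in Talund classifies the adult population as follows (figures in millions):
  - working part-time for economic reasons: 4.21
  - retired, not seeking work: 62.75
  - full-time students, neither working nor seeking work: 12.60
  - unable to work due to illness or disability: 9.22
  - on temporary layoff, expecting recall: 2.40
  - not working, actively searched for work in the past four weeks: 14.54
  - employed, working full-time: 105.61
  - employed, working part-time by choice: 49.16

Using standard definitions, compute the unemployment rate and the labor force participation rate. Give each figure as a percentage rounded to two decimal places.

Employed = 4.21 + 105.61 + 49.16 = 158.98 million (anyone who worked, including part-time for economic reasons, counts as employed).
Unemployed = 2.40 + 14.54 = 16.94 million (jobless and actively searching, or on temporary layoff).
Labor force = 158.98 + 16.94 = 175.92 million.
Not in labor force = 62.75 + 12.60 + 9.22 = 84.57 million (those not working and not actively searching are outside the labor force).
Civilian working-age population = 175.92 + 84.57 = 260.49 million.
Unemployment rate = 16.94 / 175.92 = 9.63%.
Labor force participation rate = 175.92 / 260.49 = 67.53%.

Unemployment rate ≈ 9.63%; labor force participation rate ≈ 67.53%.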